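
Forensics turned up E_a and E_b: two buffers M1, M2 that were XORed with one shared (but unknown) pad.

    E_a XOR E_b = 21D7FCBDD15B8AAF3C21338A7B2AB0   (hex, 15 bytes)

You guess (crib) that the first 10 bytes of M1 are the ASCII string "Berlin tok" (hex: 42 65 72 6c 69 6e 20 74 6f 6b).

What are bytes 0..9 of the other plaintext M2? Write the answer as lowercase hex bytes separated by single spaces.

63 b2 8e d1 b8 35 aa db 53 4a

Since E_a ⊕ E_b = M1 ⊕ M2, XORing with the guessed M1 bytes yields the corresponding M2 bytes: M2 = (E_a ⊕ E_b) ⊕ M1.
byte 0: 21 XOR 42 = 63
byte 1: d7 XOR 65 = b2
byte 2: fc XOR 72 = 8e
byte 3: bd XOR 6c = d1
byte 4: d1 XOR 69 = b8
byte 5: 5b XOR 6e = 35
byte 6: 8a XOR 20 = aa
byte 7: af XOR 74 = db
byte 8: 3c XOR 6f = 53
byte 9: 21 XOR 6b = 4a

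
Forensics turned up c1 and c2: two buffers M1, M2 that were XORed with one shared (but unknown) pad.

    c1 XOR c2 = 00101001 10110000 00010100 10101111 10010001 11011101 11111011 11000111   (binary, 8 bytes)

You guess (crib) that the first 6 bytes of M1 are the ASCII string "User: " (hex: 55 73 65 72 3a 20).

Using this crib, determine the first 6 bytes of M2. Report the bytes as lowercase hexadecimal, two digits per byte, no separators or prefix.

7cc371ddabfd

Since c1 ⊕ c2 = M1 ⊕ M2, XORing with the guessed M1 bytes yields the corresponding M2 bytes: M2 = (c1 ⊕ c2) ⊕ M1.
29 XOR 55 = 7c
b0 XOR 73 = c3
14 XOR 65 = 71
af XOR 72 = dd
91 XOR 3a = ab
dd XOR 20 = fd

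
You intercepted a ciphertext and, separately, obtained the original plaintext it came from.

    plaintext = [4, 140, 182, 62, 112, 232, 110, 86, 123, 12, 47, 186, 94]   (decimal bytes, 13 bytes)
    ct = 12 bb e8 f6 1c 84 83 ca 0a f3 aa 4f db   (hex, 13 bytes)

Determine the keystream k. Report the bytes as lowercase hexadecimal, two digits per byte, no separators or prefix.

16375ec86c6ced9c71ff85f585

Since ct = plaintext ⊕ k, XORing both sides with plaintext gives k = plaintext ⊕ ct.
  4 ⊕  18 =  22
140 ⊕ 187 =  55
182 ⊕ 232 =  94
 62 ⊕ 246 = 200
112 ⊕  28 = 108
232 ⊕ 132 = 108
110 ⊕ 131 = 237
 86 ⊕ 202 = 156
123 ⊕  10 = 113
 12 ⊕ 243 = 255
 47 ⊕ 170 = 133
186 ⊕  79 = 245
 94 ⊕ 219 = 133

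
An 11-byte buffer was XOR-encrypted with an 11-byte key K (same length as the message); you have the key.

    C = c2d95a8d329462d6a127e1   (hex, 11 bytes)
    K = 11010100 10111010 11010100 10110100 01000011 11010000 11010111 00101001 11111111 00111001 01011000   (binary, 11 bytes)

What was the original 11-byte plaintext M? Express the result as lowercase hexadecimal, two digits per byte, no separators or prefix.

XOR is its own inverse, so applying the key byte-wise gives the result directly.
11000010 xor 11010100 = 00010110
11011001 xor 10111010 = 01100011
01011010 xor 11010100 = 10001110
10001101 xor 10110100 = 00111001
00110010 xor 01000011 = 01110001
10010100 xor 11010000 = 01000100
01100010 xor 11010111 = 10110101
11010110 xor 00101001 = 11111111
10100001 xor 11111111 = 01011110
00100111 xor 00111001 = 00011110
11100001 xor 01011000 = 10111001

16638e397144b5ff5e1eb9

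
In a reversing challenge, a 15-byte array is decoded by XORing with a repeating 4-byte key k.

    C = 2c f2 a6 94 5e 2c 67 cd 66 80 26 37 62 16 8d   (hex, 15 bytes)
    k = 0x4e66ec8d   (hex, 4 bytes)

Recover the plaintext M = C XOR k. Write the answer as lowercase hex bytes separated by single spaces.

62 94 4a 19 10 4a 8b 40 28 e6 ca ba 2c 70 61

The 4-byte key repeats, so the effective keystream is 4e 66 ec 8d 4e 66 ec 8d 4e 66 ec 8d 4e 66 ec.
byte 0: 2c XOR 4e = 62
byte 1: f2 XOR 66 = 94
byte 2: a6 XOR ec = 4a
byte 3: 94 XOR 8d = 19
byte 4: 5e XOR 4e = 10
byte 5: 2c XOR 66 = 4a
byte 6: 67 XOR ec = 8b
byte 7: cd XOR 8d = 40
byte 8: 66 XOR 4e = 28
byte 9: 80 XOR 66 = e6
byte 10: 26 XOR ec = ca
byte 11: 37 XOR 8d = ba
byte 12: 62 XOR 4e = 2c
byte 13: 16 XOR 66 = 70
byte 14: 8d XOR ec = 61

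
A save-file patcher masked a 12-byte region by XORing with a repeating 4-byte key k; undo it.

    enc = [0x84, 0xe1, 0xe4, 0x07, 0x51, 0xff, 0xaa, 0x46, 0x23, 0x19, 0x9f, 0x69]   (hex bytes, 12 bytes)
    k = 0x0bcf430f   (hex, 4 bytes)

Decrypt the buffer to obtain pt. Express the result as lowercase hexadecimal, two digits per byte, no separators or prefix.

8f2ea7085a30e94928d6dc66

The 4-byte key repeats, so the effective keystream is 0b cf 43 0f 0b cf 43 0f 0b cf 43 0f.
byte 0: 132 XOR  11 = 143
byte 1: 225 XOR 207 =  46
byte 2: 228 XOR  67 = 167
byte 3:   7 XOR  15 =   8
byte 4:  81 XOR  11 =  90
byte 5: 255 XOR 207 =  48
byte 6: 170 XOR  67 = 233
byte 7:  70 XOR  15 =  73
byte 8:  35 XOR  11 =  40
byte 9:  25 XOR 207 = 214
byte 10: 159 XOR  67 = 220
byte 11: 105 XOR  15 = 102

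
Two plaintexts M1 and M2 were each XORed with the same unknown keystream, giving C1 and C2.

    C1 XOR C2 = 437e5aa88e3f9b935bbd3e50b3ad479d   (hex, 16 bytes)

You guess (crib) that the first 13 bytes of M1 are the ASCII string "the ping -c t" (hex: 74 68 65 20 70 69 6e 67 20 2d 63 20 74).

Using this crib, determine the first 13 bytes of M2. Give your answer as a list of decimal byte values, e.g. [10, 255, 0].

[55, 22, 63, 136, 254, 86, 245, 244, 123, 144, 93, 112, 199]

Since C1 ⊕ C2 = M1 ⊕ M2, XORing with the guessed M1 bytes yields the corresponding M2 bytes: M2 = (C1 ⊕ C2) ⊕ M1.
43 XOR 74 = 37
7e XOR 68 = 16
5a XOR 65 = 3f
a8 XOR 20 = 88
8e XOR 70 = fe
3f XOR 69 = 56
9b XOR 6e = f5
93 XOR 67 = f4
5b XOR 20 = 7b
bd XOR 2d = 90
3e XOR 63 = 5d
50 XOR 20 = 70
b3 XOR 74 = c7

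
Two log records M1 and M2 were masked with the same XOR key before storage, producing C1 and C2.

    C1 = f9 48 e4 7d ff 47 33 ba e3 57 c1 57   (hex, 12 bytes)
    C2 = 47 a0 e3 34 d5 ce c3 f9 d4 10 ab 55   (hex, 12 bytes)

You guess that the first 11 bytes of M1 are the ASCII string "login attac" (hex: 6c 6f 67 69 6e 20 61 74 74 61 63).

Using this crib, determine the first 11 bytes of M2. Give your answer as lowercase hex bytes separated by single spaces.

d2 87 60 20 44 a9 91 37 43 26 09

First, C1 ⊕ C2 = (M1 ⊕ K) ⊕ (M2 ⊕ K) = M1 ⊕ M2, so the key drops out. Then M2 = (M1 ⊕ M2) ⊕ M1 over the first 11 bytes.
byte 0: (f9 ^ 47) ^ 6c = be ^ 6c = d2
byte 1: (48 ^ a0) ^ 6f = e8 ^ 6f = 87
byte 2: (e4 ^ e3) ^ 67 = 07 ^ 67 = 60
byte 3: (7d ^ 34) ^ 69 = 49 ^ 69 = 20
byte 4: (ff ^ d5) ^ 6e = 2a ^ 6e = 44
byte 5: (47 ^ ce) ^ 20 = 89 ^ 20 = a9
byte 6: (33 ^ c3) ^ 61 = f0 ^ 61 = 91
byte 7: (ba ^ f9) ^ 74 = 43 ^ 74 = 37
byte 8: (e3 ^ d4) ^ 74 = 37 ^ 74 = 43
byte 9: (57 ^ 10) ^ 61 = 47 ^ 61 = 26
byte 10: (c1 ^ ab) ^ 63 = 6a ^ 63 = 09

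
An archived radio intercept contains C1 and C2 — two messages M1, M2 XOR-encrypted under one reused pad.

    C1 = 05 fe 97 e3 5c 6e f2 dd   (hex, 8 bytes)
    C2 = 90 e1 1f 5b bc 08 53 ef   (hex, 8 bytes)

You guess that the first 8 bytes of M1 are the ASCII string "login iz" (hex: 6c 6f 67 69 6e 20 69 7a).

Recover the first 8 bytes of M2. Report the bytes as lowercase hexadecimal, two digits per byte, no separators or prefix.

First, C1 ⊕ C2 = (M1 ⊕ K) ⊕ (M2 ⊕ K) = M1 ⊕ M2, so the key drops out. Then M2 = (M1 ⊕ M2) ⊕ M1 over the first 8 bytes.
byte 0: (05 ⊕ 90) ⊕ 6c = 95 ⊕ 6c = f9
byte 1: (fe ⊕ e1) ⊕ 6f = 1f ⊕ 6f = 70
byte 2: (97 ⊕ 1f) ⊕ 67 = 88 ⊕ 67 = ef
byte 3: (e3 ⊕ 5b) ⊕ 69 = b8 ⊕ 69 = d1
byte 4: (5c ⊕ bc) ⊕ 6e = e0 ⊕ 6e = 8e
byte 5: (6e ⊕ 08) ⊕ 20 = 66 ⊕ 20 = 46
byte 6: (f2 ⊕ 53) ⊕ 69 = a1 ⊕ 69 = c8
byte 7: (dd ⊕ ef) ⊕ 7a = 32 ⊕ 7a = 48

f970efd18e46c848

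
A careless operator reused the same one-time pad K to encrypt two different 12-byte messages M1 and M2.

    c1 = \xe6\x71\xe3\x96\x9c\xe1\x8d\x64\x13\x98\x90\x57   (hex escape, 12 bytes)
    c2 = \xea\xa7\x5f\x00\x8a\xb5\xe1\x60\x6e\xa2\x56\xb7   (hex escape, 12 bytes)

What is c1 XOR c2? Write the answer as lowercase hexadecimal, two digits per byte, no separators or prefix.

0cd6bc9616546c047d3ac6e0

c1 ⊕ c2 = (M1 ⊕ K) ⊕ (M2 ⊕ K) = M1 ⊕ M2 — the shared key cancels under XOR.
byte 0: e6 XOR ea = 0c
byte 1: 71 XOR a7 = d6
byte 2: e3 XOR 5f = bc
byte 3: 96 XOR 00 = 96
byte 4: 9c XOR 8a = 16
byte 5: e1 XOR b5 = 54
byte 6: 8d XOR e1 = 6c
byte 7: 64 XOR 60 = 04
byte 8: 13 XOR 6e = 7d
byte 9: 98 XOR a2 = 3a
byte 10: 90 XOR 56 = c6
byte 11: 57 XOR b7 = e0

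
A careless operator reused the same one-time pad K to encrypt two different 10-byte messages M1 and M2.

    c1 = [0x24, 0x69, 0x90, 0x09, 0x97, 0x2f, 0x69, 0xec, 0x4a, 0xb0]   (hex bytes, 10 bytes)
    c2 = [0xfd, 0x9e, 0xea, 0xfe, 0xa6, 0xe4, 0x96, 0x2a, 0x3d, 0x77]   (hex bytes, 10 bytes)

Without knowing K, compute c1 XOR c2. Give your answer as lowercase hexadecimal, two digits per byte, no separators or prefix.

d9f77af731cbffc677c7

c1 ⊕ c2 = (M1 ⊕ K) ⊕ (M2 ⊕ K) = M1 ⊕ M2 — the shared key cancels under XOR.
00100100 xor 11111101 = 11011001
01101001 xor 10011110 = 11110111
10010000 xor 11101010 = 01111010
00001001 xor 11111110 = 11110111
10010111 xor 10100110 = 00110001
00101111 xor 11100100 = 11001011
01101001 xor 10010110 = 11111111
11101100 xor 00101010 = 11000110
01001010 xor 00111101 = 01110111
10110000 xor 01110111 = 11000111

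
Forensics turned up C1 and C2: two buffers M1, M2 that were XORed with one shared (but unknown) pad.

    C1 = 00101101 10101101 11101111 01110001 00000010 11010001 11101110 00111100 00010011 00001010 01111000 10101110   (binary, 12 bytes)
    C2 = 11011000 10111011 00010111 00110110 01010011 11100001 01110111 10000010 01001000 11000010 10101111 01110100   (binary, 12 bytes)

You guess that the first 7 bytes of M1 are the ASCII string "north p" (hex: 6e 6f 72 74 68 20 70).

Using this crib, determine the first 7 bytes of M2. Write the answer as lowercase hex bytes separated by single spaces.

9b 79 8a 33 39 10 e9

First, C1 ⊕ C2 = (M1 ⊕ K) ⊕ (M2 ⊕ K) = M1 ⊕ M2, so the key drops out. Then M2 = (M1 ⊕ M2) ⊕ M1 over the first 7 bytes.
byte 0: (2d ⊕ d8) ⊕ 6e = f5 ⊕ 6e = 9b
byte 1: (ad ⊕ bb) ⊕ 6f = 16 ⊕ 6f = 79
byte 2: (ef ⊕ 17) ⊕ 72 = f8 ⊕ 72 = 8a
byte 3: (71 ⊕ 36) ⊕ 74 = 47 ⊕ 74 = 33
byte 4: (02 ⊕ 53) ⊕ 68 = 51 ⊕ 68 = 39
byte 5: (d1 ⊕ e1) ⊕ 20 = 30 ⊕ 20 = 10
byte 6: (ee ⊕ 77) ⊕ 70 = 99 ⊕ 70 = e9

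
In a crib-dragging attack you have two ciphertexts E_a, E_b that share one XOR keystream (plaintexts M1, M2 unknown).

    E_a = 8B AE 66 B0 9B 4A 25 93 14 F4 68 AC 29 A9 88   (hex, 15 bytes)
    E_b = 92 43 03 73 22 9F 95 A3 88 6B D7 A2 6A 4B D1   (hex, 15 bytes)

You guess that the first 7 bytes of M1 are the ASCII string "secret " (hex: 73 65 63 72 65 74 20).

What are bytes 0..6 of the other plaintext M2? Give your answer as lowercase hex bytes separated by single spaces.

First, E_a ⊕ E_b = (M1 ⊕ K) ⊕ (M2 ⊕ K) = M1 ⊕ M2, so the key drops out. Then M2 = (M1 ⊕ M2) ⊕ M1 over the first 7 bytes.
byte 0: (8b xor 92) xor 73 = 19 xor 73 = 6a
byte 1: (ae xor 43) xor 65 = ed xor 65 = 88
byte 2: (66 xor 03) xor 63 = 65 xor 63 = 06
byte 3: (b0 xor 73) xor 72 = c3 xor 72 = b1
byte 4: (9b xor 22) xor 65 = b9 xor 65 = dc
byte 5: (4a xor 9f) xor 74 = d5 xor 74 = a1
byte 6: (25 xor 95) xor 20 = b0 xor 20 = 90

6a 88 06 b1 dc a1 90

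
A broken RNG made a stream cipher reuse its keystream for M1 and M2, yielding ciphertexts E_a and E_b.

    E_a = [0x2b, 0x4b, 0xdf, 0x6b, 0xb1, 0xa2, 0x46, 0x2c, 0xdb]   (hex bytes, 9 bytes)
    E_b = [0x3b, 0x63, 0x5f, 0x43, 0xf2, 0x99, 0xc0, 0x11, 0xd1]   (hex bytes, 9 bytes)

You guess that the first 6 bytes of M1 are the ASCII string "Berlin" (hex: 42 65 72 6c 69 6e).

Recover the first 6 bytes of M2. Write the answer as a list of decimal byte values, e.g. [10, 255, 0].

First, E_a ⊕ E_b = (M1 ⊕ K) ⊕ (M2 ⊕ K) = M1 ⊕ M2, so the key drops out. Then M2 = (M1 ⊕ M2) ⊕ M1 over the first 6 bytes.
byte 0: (2b xor 3b) xor 42 = 10 xor 42 = 52
byte 1: (4b xor 63) xor 65 = 28 xor 65 = 4d
byte 2: (df xor 5f) xor 72 = 80 xor 72 = f2
byte 3: (6b xor 43) xor 6c = 28 xor 6c = 44
byte 4: (b1 xor f2) xor 69 = 43 xor 69 = 2a
byte 5: (a2 xor 99) xor 6e = 3b xor 6e = 55

[82, 77, 242, 68, 42, 85]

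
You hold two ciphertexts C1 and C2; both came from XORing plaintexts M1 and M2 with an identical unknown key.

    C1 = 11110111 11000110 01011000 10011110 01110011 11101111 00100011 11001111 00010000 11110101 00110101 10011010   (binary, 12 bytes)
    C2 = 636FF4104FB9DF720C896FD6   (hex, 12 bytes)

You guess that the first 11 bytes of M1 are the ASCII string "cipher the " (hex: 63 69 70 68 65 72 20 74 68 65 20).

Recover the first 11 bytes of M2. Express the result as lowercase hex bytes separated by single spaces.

f7 c0 dc e6 59 24 dc c9 74 19 7a

First, C1 ⊕ C2 = (M1 ⊕ K) ⊕ (M2 ⊕ K) = M1 ⊕ M2, so the key drops out. Then M2 = (M1 ⊕ M2) ⊕ M1 over the first 11 bytes.
byte 0: (f7 xor 63) xor 63 = 94 xor 63 = f7
byte 1: (c6 xor 6f) xor 69 = a9 xor 69 = c0
byte 2: (58 xor f4) xor 70 = ac xor 70 = dc
byte 3: (9e xor 10) xor 68 = 8e xor 68 = e6
byte 4: (73 xor 4f) xor 65 = 3c xor 65 = 59
byte 5: (ef xor b9) xor 72 = 56 xor 72 = 24
byte 6: (23 xor df) xor 20 = fc xor 20 = dc
byte 7: (cf xor 72) xor 74 = bd xor 74 = c9
byte 8: (10 xor 0c) xor 68 = 1c xor 68 = 74
byte 9: (f5 xor 89) xor 65 = 7c xor 65 = 19
byte 10: (35 xor 6f) xor 20 = 5a xor 20 = 7a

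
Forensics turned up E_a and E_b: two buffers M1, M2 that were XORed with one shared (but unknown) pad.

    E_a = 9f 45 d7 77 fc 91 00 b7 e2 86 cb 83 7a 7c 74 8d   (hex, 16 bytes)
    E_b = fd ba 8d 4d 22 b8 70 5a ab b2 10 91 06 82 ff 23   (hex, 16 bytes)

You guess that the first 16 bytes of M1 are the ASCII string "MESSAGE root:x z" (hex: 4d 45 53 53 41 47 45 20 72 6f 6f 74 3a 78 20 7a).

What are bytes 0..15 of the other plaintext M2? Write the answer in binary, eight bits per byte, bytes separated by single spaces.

First, E_a ⊕ E_b = (M1 ⊕ K) ⊕ (M2 ⊕ K) = M1 ⊕ M2, so the key drops out. Then M2 = (M1 ⊕ M2) ⊕ M1 over the first 16 bytes.
byte 0: (9f xor fd) xor 4d = 62 xor 4d = 2f
byte 1: (45 xor ba) xor 45 = ff xor 45 = ba
byte 2: (d7 xor 8d) xor 53 = 5a xor 53 = 09
byte 3: (77 xor 4d) xor 53 = 3a xor 53 = 69
byte 4: (fc xor 22) xor 41 = de xor 41 = 9f
byte 5: (91 xor b8) xor 47 = 29 xor 47 = 6e
byte 6: (00 xor 70) xor 45 = 70 xor 45 = 35
byte 7: (b7 xor 5a) xor 20 = ed xor 20 = cd
byte 8: (e2 xor ab) xor 72 = 49 xor 72 = 3b
byte 9: (86 xor b2) xor 6f = 34 xor 6f = 5b
byte 10: (cb xor 10) xor 6f = db xor 6f = b4
byte 11: (83 xor 91) xor 74 = 12 xor 74 = 66
byte 12: (7a xor 06) xor 3a = 7c xor 3a = 46
byte 13: (7c xor 82) xor 78 = fe xor 78 = 86
byte 14: (74 xor ff) xor 20 = 8b xor 20 = ab
byte 15: (8d xor 23) xor 7a = ae xor 7a = d4

00101111 10111010 00001001 01101001 10011111 01101110 00110101 11001101 00111011 01011011 10110100 01100110 01000110 10000110 10101011 11010100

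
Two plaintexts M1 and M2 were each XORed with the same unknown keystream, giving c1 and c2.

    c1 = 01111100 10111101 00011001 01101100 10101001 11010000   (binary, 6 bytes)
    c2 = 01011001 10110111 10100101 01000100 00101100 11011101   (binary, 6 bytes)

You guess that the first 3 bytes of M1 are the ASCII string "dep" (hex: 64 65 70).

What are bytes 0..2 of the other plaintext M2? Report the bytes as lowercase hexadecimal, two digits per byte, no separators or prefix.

First, c1 ⊕ c2 = (M1 ⊕ K) ⊕ (M2 ⊕ K) = M1 ⊕ M2, so the key drops out. Then M2 = (M1 ⊕ M2) ⊕ M1 over the first 3 bytes.
byte 0: (7c ⊕ 59) ⊕ 64 = 25 ⊕ 64 = 41
byte 1: (bd ⊕ b7) ⊕ 65 = 0a ⊕ 65 = 6f
byte 2: (19 ⊕ a5) ⊕ 70 = bc ⊕ 70 = cc

416fcc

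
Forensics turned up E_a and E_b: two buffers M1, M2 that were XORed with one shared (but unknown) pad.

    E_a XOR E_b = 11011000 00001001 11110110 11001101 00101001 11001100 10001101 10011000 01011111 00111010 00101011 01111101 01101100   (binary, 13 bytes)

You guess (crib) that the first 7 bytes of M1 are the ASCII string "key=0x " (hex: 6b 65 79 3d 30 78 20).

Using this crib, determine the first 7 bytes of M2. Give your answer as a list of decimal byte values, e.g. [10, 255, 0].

Since E_a ⊕ E_b = M1 ⊕ M2, XORing with the guessed M1 bytes yields the corresponding M2 bytes: M2 = (E_a ⊕ E_b) ⊕ M1.
11011000 XOR 01101011 = 10110011
00001001 XOR 01100101 = 01101100
11110110 XOR 01111001 = 10001111
11001101 XOR 00111101 = 11110000
00101001 XOR 00110000 = 00011001
11001100 XOR 01111000 = 10110100
10001101 XOR 00100000 = 10101101

[179, 108, 143, 240, 25, 180, 173]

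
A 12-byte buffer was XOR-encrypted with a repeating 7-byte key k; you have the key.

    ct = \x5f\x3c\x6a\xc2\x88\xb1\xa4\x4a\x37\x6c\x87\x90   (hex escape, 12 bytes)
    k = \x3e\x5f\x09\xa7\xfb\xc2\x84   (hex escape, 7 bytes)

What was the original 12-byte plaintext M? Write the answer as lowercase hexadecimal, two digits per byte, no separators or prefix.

The 7-byte key repeats, so the effective keystream is 3e 5f 09 a7 fb c2 84 3e 5f 09 a7 fb.
byte 0: 5f ⊕ 3e = 61
byte 1: 3c ⊕ 5f = 63
byte 2: 6a ⊕ 09 = 63
byte 3: c2 ⊕ a7 = 65
byte 4: 88 ⊕ fb = 73
byte 5: b1 ⊕ c2 = 73
byte 6: a4 ⊕ 84 = 20
byte 7: 4a ⊕ 3e = 74
byte 8: 37 ⊕ 5f = 68
byte 9: 6c ⊕ 09 = 65
byte 10: 87 ⊕ a7 = 20
byte 11: 90 ⊕ fb = 6b

61636365737320746865206b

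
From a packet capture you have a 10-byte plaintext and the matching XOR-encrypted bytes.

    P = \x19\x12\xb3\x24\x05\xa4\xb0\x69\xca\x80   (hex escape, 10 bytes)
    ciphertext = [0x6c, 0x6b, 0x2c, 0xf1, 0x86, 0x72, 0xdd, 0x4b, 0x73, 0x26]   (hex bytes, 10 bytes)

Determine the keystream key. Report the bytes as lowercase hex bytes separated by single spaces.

Since ciphertext = P ⊕ key, XORing both sides with P gives key = P ⊕ ciphertext.
byte 0:  25 ^ 108 = 117
byte 1:  18 ^ 107 = 121
byte 2: 179 ^  44 = 159
byte 3:  36 ^ 241 = 213
byte 4:   5 ^ 134 = 131
byte 5: 164 ^ 114 = 214
byte 6: 176 ^ 221 = 109
byte 7: 105 ^  75 =  34
byte 8: 202 ^ 115 = 185
byte 9: 128 ^  38 = 166

75 79 9f d5 83 d6 6d 22 b9 a6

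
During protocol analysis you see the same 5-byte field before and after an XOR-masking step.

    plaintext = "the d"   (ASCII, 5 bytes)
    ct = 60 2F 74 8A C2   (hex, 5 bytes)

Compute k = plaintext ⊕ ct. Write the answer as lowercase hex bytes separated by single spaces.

Since ct = plaintext ⊕ k, XORing both sides with plaintext gives k = plaintext ⊕ ct.
01110100 ^ 01100000 = 00010100
01101000 ^ 00101111 = 01000111
01100101 ^ 01110100 = 00010001
00100000 ^ 10001010 = 10101010
01100100 ^ 11000010 = 10100110

14 47 11 aa a6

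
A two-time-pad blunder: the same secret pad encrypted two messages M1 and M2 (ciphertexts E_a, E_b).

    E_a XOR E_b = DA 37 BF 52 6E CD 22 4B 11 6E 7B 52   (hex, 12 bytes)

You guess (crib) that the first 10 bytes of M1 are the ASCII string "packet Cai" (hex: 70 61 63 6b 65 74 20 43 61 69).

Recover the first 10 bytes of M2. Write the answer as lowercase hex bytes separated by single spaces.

aa 56 dc 39 0b b9 02 08 70 07

Since E_a ⊕ E_b = M1 ⊕ M2, XORing with the guessed M1 bytes yields the corresponding M2 bytes: M2 = (E_a ⊕ E_b) ⊕ M1.
byte 0: da XOR 70 = aa
byte 1: 37 XOR 61 = 56
byte 2: bf XOR 63 = dc
byte 3: 52 XOR 6b = 39
byte 4: 6e XOR 65 = 0b
byte 5: cd XOR 74 = b9
byte 6: 22 XOR 20 = 02
byte 7: 4b XOR 43 = 08
byte 8: 11 XOR 61 = 70
byte 9: 6e XOR 69 = 07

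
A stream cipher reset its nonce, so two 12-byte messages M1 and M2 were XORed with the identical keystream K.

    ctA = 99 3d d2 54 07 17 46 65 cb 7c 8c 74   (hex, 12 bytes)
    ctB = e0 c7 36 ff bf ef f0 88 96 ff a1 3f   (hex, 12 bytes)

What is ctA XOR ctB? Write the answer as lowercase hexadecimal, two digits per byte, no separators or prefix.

ctA ⊕ ctB = (M1 ⊕ K) ⊕ (M2 ⊕ K) = M1 ⊕ M2 — the shared key cancels under XOR.
byte 0: 10011001 xor 11100000 = 01111001
byte 1: 00111101 xor 11000111 = 11111010
byte 2: 11010010 xor 00110110 = 11100100
byte 3: 01010100 xor 11111111 = 10101011
byte 4: 00000111 xor 10111111 = 10111000
byte 5: 00010111 xor 11101111 = 11111000
byte 6: 01000110 xor 11110000 = 10110110
byte 7: 01100101 xor 10001000 = 11101101
byte 8: 11001011 xor 10010110 = 01011101
byte 9: 01111100 xor 11111111 = 10000011
byte 10: 10001100 xor 10100001 = 00101101
byte 11: 01110100 xor 00111111 = 01001011

79fae4abb8f8b6ed5d832d4b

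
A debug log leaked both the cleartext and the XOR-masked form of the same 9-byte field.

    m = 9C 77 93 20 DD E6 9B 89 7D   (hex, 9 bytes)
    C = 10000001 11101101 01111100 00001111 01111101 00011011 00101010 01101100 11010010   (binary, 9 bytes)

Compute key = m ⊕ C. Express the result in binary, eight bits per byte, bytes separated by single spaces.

00011101 10011010 11101111 00101111 10100000 11111101 10110001 11100101 10101111

Since C = m ⊕ key, XORing both sides with m gives key = m ⊕ C.
156 XOR 129 =  29
119 XOR 237 = 154
147 XOR 124 = 239
 32 XOR  15 =  47
221 XOR 125 = 160
230 XOR  27 = 253
155 XOR  42 = 177
137 XOR 108 = 229
125 XOR 210 = 175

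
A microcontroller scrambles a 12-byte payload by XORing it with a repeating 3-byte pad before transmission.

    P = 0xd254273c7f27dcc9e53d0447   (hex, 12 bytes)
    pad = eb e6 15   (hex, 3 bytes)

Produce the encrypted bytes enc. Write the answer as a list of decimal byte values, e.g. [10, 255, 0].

[57, 178, 50, 215, 153, 50, 55, 47, 240, 214, 226, 82]

The 3-byte key repeats, so the effective keystream is eb e6 15 eb e6 15 eb e6 15 eb e6 15.
byte 0: 210 xor 235 =  57
byte 1:  84 xor 230 = 178
byte 2:  39 xor  21 =  50
byte 3:  60 xor 235 = 215
byte 4: 127 xor 230 = 153
byte 5:  39 xor  21 =  50
byte 6: 220 xor 235 =  55
byte 7: 201 xor 230 =  47
byte 8: 229 xor  21 = 240
byte 9:  61 xor 235 = 214
byte 10:   4 xor 230 = 226
byte 11:  71 xor  21 =  82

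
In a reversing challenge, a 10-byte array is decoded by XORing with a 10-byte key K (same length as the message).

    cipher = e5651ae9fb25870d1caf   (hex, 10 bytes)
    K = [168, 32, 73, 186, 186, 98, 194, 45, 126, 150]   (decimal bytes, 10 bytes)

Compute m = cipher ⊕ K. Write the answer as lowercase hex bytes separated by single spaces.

4d 45 53 53 41 47 45 20 62 39

byte 0: 229 XOR 168 =  77
byte 1: 101 XOR  32 =  69
byte 2:  26 XOR  73 =  83
byte 3: 233 XOR 186 =  83
byte 4: 251 XOR 186 =  65
byte 5:  37 XOR  98 =  71
byte 6: 135 XOR 194 =  69
byte 7:  13 XOR  45 =  32
byte 8:  28 XOR 126 =  98
byte 9: 175 XOR 150 =  57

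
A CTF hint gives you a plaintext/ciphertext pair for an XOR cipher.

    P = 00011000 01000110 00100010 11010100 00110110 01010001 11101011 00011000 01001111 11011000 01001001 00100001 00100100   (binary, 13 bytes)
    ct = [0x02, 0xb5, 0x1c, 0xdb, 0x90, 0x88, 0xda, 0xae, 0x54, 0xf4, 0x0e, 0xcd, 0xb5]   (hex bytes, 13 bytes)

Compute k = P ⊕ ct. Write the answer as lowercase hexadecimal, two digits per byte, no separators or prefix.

1af33e0fa6d931b61b2c47ec91

Since ct = P ⊕ k, XORing both sides with P gives k = P ⊕ ct.
byte 0: 18 ⊕ 02 = 1a
byte 1: 46 ⊕ b5 = f3
byte 2: 22 ⊕ 1c = 3e
byte 3: d4 ⊕ db = 0f
byte 4: 36 ⊕ 90 = a6
byte 5: 51 ⊕ 88 = d9
byte 6: eb ⊕ da = 31
byte 7: 18 ⊕ ae = b6
byte 8: 4f ⊕ 54 = 1b
byte 9: d8 ⊕ f4 = 2c
byte 10: 49 ⊕ 0e = 47
byte 11: 21 ⊕ cd = ec
byte 12: 24 ⊕ b5 = 91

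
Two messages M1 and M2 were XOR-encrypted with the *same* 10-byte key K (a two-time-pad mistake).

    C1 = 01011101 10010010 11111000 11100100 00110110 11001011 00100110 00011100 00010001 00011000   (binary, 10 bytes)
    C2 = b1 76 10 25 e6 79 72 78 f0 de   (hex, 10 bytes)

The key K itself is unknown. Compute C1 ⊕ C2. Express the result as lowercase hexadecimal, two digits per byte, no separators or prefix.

C1 ⊕ C2 = (M1 ⊕ K) ⊕ (M2 ⊕ K) = M1 ⊕ M2 — the shared key cancels under XOR.
01011101 XOR 10110001 = 11101100
10010010 XOR 01110110 = 11100100
11111000 XOR 00010000 = 11101000
11100100 XOR 00100101 = 11000001
00110110 XOR 11100110 = 11010000
11001011 XOR 01111001 = 10110010
00100110 XOR 01110010 = 01010100
00011100 XOR 01111000 = 01100100
00010001 XOR 11110000 = 11100001
00011000 XOR 11011110 = 11000110

ece4e8c1d0b25464e1c6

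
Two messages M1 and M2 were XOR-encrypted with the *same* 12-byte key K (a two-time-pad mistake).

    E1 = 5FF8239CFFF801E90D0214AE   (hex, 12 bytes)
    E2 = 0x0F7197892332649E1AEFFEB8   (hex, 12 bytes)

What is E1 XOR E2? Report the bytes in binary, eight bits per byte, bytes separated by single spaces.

01010000 10001001 10110100 00010101 11011100 11001010 01100101 01110111 00010111 11101101 11101010 00010110

E1 ⊕ E2 = (M1 ⊕ K) ⊕ (M2 ⊕ K) = M1 ⊕ M2 — the shared key cancels under XOR.
 95 ⊕  15 =  80
248 ⊕ 113 = 137
 35 ⊕ 151 = 180
156 ⊕ 137 =  21
255 ⊕  35 = 220
248 ⊕  50 = 202
  1 ⊕ 100 = 101
233 ⊕ 158 = 119
 13 ⊕  26 =  23
  2 ⊕ 239 = 237
 20 ⊕ 254 = 234
174 ⊕ 184 =  22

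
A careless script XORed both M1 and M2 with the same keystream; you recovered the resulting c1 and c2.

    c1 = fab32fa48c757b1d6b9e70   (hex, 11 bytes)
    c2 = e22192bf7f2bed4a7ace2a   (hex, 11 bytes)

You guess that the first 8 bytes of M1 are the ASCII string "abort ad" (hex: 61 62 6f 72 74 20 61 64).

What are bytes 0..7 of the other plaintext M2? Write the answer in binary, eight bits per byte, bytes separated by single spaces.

First, c1 ⊕ c2 = (M1 ⊕ K) ⊕ (M2 ⊕ K) = M1 ⊕ M2, so the key drops out. Then M2 = (M1 ⊕ M2) ⊕ M1 over the first 8 bytes.
byte 0: (fa xor e2) xor 61 = 18 xor 61 = 79
byte 1: (b3 xor 21) xor 62 = 92 xor 62 = f0
byte 2: (2f xor 92) xor 6f = bd xor 6f = d2
byte 3: (a4 xor bf) xor 72 = 1b xor 72 = 69
byte 4: (8c xor 7f) xor 74 = f3 xor 74 = 87
byte 5: (75 xor 2b) xor 20 = 5e xor 20 = 7e
byte 6: (7b xor ed) xor 61 = 96 xor 61 = f7
byte 7: (1d xor 4a) xor 64 = 57 xor 64 = 33

01111001 11110000 11010010 01101001 10000111 01111110 11110111 00110011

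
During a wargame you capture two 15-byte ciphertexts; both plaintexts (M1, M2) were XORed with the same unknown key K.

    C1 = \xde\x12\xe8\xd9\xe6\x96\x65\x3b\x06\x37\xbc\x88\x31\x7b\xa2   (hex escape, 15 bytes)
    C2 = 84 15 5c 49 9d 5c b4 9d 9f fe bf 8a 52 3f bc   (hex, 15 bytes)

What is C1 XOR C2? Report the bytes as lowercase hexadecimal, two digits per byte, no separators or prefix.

5a07b4907bcad1a699c9030263441e

C1 ⊕ C2 = (M1 ⊕ K) ⊕ (M2 ⊕ K) = M1 ⊕ M2 — the shared key cancels under XOR.
11011110 ⊕ 10000100 = 01011010
00010010 ⊕ 00010101 = 00000111
11101000 ⊕ 01011100 = 10110100
11011001 ⊕ 01001001 = 10010000
11100110 ⊕ 10011101 = 01111011
10010110 ⊕ 01011100 = 11001010
01100101 ⊕ 10110100 = 11010001
00111011 ⊕ 10011101 = 10100110
00000110 ⊕ 10011111 = 10011001
00110111 ⊕ 11111110 = 11001001
10111100 ⊕ 10111111 = 00000011
10001000 ⊕ 10001010 = 00000010
00110001 ⊕ 01010010 = 01100011
01111011 ⊕ 00111111 = 01000100
10100010 ⊕ 10111100 = 00011110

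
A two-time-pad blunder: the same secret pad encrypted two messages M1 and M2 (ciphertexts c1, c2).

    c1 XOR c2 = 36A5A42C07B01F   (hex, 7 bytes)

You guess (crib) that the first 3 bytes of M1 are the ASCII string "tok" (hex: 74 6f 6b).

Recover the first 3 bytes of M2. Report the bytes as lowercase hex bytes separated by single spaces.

42 ca cf

Since c1 ⊕ c2 = M1 ⊕ M2, XORing with the guessed M1 bytes yields the corresponding M2 bytes: M2 = (c1 ⊕ c2) ⊕ M1.
byte 0: 00110110 xor 01110100 = 01000010
byte 1: 10100101 xor 01101111 = 11001010
byte 2: 10100100 xor 01101011 = 11001111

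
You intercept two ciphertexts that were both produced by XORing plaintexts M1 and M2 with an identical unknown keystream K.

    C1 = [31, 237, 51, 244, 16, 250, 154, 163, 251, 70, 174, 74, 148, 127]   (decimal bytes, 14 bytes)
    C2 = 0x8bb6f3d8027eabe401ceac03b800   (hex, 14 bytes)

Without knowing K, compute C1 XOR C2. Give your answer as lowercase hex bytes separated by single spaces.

C1 ⊕ C2 = (M1 ⊕ K) ⊕ (M2 ⊕ K) = M1 ⊕ M2 — the shared key cancels under XOR.
00011111 ⊕ 10001011 = 10010100
11101101 ⊕ 10110110 = 01011011
00110011 ⊕ 11110011 = 11000000
11110100 ⊕ 11011000 = 00101100
00010000 ⊕ 00000010 = 00010010
11111010 ⊕ 01111110 = 10000100
10011010 ⊕ 10101011 = 00110001
10100011 ⊕ 11100100 = 01000111
11111011 ⊕ 00000001 = 11111010
01000110 ⊕ 11001110 = 10001000
10101110 ⊕ 10101100 = 00000010
01001010 ⊕ 00000011 = 01001001
10010100 ⊕ 10111000 = 00101100
01111111 ⊕ 00000000 = 01111111

94 5b c0 2c 12 84 31 47 fa 88 02 49 2c 7f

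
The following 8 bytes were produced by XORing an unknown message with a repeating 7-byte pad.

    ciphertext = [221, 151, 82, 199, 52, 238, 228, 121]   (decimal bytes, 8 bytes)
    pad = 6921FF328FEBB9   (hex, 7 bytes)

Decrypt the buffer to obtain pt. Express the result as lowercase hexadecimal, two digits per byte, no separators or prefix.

b4b6adf5bb055d10

The 7-byte key repeats, so the effective keystream is 69 21 ff 32 8f eb b9 69.
byte 0: dd ⊕ 69 = b4
byte 1: 97 ⊕ 21 = b6
byte 2: 52 ⊕ ff = ad
byte 3: c7 ⊕ 32 = f5
byte 4: 34 ⊕ 8f = bb
byte 5: ee ⊕ eb = 05
byte 6: e4 ⊕ b9 = 5d
byte 7: 79 ⊕ 69 = 10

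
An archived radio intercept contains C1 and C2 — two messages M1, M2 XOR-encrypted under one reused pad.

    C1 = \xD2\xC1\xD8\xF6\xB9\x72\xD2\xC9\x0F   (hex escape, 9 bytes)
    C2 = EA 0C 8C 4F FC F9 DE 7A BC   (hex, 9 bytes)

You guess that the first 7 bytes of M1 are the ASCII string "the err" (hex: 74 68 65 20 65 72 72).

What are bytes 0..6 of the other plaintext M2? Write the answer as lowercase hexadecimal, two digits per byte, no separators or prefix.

4ca5319920f97e

First, C1 ⊕ C2 = (M1 ⊕ K) ⊕ (M2 ⊕ K) = M1 ⊕ M2, so the key drops out. Then M2 = (M1 ⊕ M2) ⊕ M1 over the first 7 bytes.
byte 0: (d2 ^ ea) ^ 74 = 38 ^ 74 = 4c
byte 1: (c1 ^ 0c) ^ 68 = cd ^ 68 = a5
byte 2: (d8 ^ 8c) ^ 65 = 54 ^ 65 = 31
byte 3: (f6 ^ 4f) ^ 20 = b9 ^ 20 = 99
byte 4: (b9 ^ fc) ^ 65 = 45 ^ 65 = 20
byte 5: (72 ^ f9) ^ 72 = 8b ^ 72 = f9
byte 6: (d2 ^ de) ^ 72 = 0c ^ 72 = 7e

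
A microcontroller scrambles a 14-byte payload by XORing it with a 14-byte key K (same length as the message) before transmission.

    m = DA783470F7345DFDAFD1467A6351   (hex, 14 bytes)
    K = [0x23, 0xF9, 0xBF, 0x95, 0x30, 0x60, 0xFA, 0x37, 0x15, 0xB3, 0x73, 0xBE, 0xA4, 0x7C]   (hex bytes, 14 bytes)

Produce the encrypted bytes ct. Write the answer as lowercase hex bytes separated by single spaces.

f9 81 8b e5 c7 54 a7 ca ba 62 35 c4 c7 2d

byte 0: 11011010 ⊕ 00100011 = 11111001
byte 1: 01111000 ⊕ 11111001 = 10000001
byte 2: 00110100 ⊕ 10111111 = 10001011
byte 3: 01110000 ⊕ 10010101 = 11100101
byte 4: 11110111 ⊕ 00110000 = 11000111
byte 5: 00110100 ⊕ 01100000 = 01010100
byte 6: 01011101 ⊕ 11111010 = 10100111
byte 7: 11111101 ⊕ 00110111 = 11001010
byte 8: 10101111 ⊕ 00010101 = 10111010
byte 9: 11010001 ⊕ 10110011 = 01100010
byte 10: 01000110 ⊕ 01110011 = 00110101
byte 11: 01111010 ⊕ 10111110 = 11000100
byte 12: 01100011 ⊕ 10100100 = 11000111
byte 13: 01010001 ⊕ 01111100 = 00101101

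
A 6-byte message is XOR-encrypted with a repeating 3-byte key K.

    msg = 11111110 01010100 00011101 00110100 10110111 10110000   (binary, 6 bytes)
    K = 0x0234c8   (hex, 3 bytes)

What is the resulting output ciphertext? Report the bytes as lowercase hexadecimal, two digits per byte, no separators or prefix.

fc60d5368378

The 3-byte key repeats, so the effective keystream is 02 34 c8 02 34 c8.
byte 0: 11111110 ⊕ 00000010 = 11111100
byte 1: 01010100 ⊕ 00110100 = 01100000
byte 2: 00011101 ⊕ 11001000 = 11010101
byte 3: 00110100 ⊕ 00000010 = 00110110
byte 4: 10110111 ⊕ 00110100 = 10000011
byte 5: 10110000 ⊕ 11001000 = 01111000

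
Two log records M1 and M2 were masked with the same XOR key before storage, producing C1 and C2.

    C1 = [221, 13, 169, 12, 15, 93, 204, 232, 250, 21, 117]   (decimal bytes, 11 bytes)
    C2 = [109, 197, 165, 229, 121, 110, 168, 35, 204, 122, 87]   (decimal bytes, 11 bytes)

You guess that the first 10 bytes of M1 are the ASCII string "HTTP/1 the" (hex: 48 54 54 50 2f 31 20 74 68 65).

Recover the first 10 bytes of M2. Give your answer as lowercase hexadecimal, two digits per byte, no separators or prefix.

f89c58b9590244bf5e0a

First, C1 ⊕ C2 = (M1 ⊕ K) ⊕ (M2 ⊕ K) = M1 ⊕ M2, so the key drops out. Then M2 = (M1 ⊕ M2) ⊕ M1 over the first 10 bytes.
byte 0: (dd xor 6d) xor 48 = b0 xor 48 = f8
byte 1: (0d xor c5) xor 54 = c8 xor 54 = 9c
byte 2: (a9 xor a5) xor 54 = 0c xor 54 = 58
byte 3: (0c xor e5) xor 50 = e9 xor 50 = b9
byte 4: (0f xor 79) xor 2f = 76 xor 2f = 59
byte 5: (5d xor 6e) xor 31 = 33 xor 31 = 02
byte 6: (cc xor a8) xor 20 = 64 xor 20 = 44
byte 7: (e8 xor 23) xor 74 = cb xor 74 = bf
byte 8: (fa xor cc) xor 68 = 36 xor 68 = 5e
byte 9: (15 xor 7a) xor 65 = 6f xor 65 = 0a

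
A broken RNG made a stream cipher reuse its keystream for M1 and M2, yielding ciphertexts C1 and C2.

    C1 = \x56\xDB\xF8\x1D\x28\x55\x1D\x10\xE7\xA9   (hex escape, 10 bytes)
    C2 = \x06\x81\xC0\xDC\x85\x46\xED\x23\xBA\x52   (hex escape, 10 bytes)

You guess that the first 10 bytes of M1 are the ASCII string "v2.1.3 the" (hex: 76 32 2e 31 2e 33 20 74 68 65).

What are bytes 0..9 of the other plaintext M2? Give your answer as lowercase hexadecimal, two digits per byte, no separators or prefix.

First, C1 ⊕ C2 = (M1 ⊕ K) ⊕ (M2 ⊕ K) = M1 ⊕ M2, so the key drops out. Then M2 = (M1 ⊕ M2) ⊕ M1 over the first 10 bytes.
byte 0: (56 XOR 06) XOR 76 = 50 XOR 76 = 26
byte 1: (db XOR 81) XOR 32 = 5a XOR 32 = 68
byte 2: (f8 XOR c0) XOR 2e = 38 XOR 2e = 16
byte 3: (1d XOR dc) XOR 31 = c1 XOR 31 = f0
byte 4: (28 XOR 85) XOR 2e = ad XOR 2e = 83
byte 5: (55 XOR 46) XOR 33 = 13 XOR 33 = 20
byte 6: (1d XOR ed) XOR 20 = f0 XOR 20 = d0
byte 7: (10 XOR 23) XOR 74 = 33 XOR 74 = 47
byte 8: (e7 XOR ba) XOR 68 = 5d XOR 68 = 35
byte 9: (a9 XOR 52) XOR 65 = fb XOR 65 = 9e

266816f08320d047359e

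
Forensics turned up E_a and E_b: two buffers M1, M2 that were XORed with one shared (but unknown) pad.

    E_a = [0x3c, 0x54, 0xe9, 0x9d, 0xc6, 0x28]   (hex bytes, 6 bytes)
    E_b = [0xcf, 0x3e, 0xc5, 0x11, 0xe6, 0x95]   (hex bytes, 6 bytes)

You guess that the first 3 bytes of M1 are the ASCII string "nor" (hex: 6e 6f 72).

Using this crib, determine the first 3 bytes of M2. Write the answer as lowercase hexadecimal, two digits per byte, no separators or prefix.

9d055e

First, E_a ⊕ E_b = (M1 ⊕ K) ⊕ (M2 ⊕ K) = M1 ⊕ M2, so the key drops out. Then M2 = (M1 ⊕ M2) ⊕ M1 over the first 3 bytes.
byte 0: (3c xor cf) xor 6e = f3 xor 6e = 9d
byte 1: (54 xor 3e) xor 6f = 6a xor 6f = 05
byte 2: (e9 xor c5) xor 72 = 2c xor 72 = 5e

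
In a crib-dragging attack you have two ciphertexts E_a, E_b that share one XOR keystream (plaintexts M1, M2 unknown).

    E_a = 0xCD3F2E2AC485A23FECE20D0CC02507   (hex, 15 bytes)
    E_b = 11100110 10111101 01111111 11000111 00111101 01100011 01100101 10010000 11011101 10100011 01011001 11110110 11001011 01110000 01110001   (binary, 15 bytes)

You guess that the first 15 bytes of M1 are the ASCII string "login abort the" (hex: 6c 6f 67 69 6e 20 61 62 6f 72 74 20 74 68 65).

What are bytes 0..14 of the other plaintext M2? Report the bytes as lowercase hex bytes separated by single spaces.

47 ed 36 84 97 c6 a6 cd 5e 33 20 da 7f 3d 13

First, E_a ⊕ E_b = (M1 ⊕ K) ⊕ (M2 ⊕ K) = M1 ⊕ M2, so the key drops out. Then M2 = (M1 ⊕ M2) ⊕ M1 over the first 15 bytes.
byte 0: (cd ⊕ e6) ⊕ 6c = 2b ⊕ 6c = 47
byte 1: (3f ⊕ bd) ⊕ 6f = 82 ⊕ 6f = ed
byte 2: (2e ⊕ 7f) ⊕ 67 = 51 ⊕ 67 = 36
byte 3: (2a ⊕ c7) ⊕ 69 = ed ⊕ 69 = 84
byte 4: (c4 ⊕ 3d) ⊕ 6e = f9 ⊕ 6e = 97
byte 5: (85 ⊕ 63) ⊕ 20 = e6 ⊕ 20 = c6
byte 6: (a2 ⊕ 65) ⊕ 61 = c7 ⊕ 61 = a6
byte 7: (3f ⊕ 90) ⊕ 62 = af ⊕ 62 = cd
byte 8: (ec ⊕ dd) ⊕ 6f = 31 ⊕ 6f = 5e
byte 9: (e2 ⊕ a3) ⊕ 72 = 41 ⊕ 72 = 33
byte 10: (0d ⊕ 59) ⊕ 74 = 54 ⊕ 74 = 20
byte 11: (0c ⊕ f6) ⊕ 20 = fa ⊕ 20 = da
byte 12: (c0 ⊕ cb) ⊕ 74 = 0b ⊕ 74 = 7f
byte 13: (25 ⊕ 70) ⊕ 68 = 55 ⊕ 68 = 3d
byte 14: (07 ⊕ 71) ⊕ 65 = 76 ⊕ 65 = 13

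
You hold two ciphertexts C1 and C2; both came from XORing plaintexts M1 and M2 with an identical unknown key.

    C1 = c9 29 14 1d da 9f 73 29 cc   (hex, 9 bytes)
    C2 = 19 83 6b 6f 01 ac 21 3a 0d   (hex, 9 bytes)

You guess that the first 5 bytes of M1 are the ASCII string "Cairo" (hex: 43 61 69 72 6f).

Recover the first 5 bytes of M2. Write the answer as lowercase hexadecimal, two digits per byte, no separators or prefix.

First, C1 ⊕ C2 = (M1 ⊕ K) ⊕ (M2 ⊕ K) = M1 ⊕ M2, so the key drops out. Then M2 = (M1 ⊕ M2) ⊕ M1 over the first 5 bytes.
byte 0: (c9 XOR 19) XOR 43 = d0 XOR 43 = 93
byte 1: (29 XOR 83) XOR 61 = aa XOR 61 = cb
byte 2: (14 XOR 6b) XOR 69 = 7f XOR 69 = 16
byte 3: (1d XOR 6f) XOR 72 = 72 XOR 72 = 00
byte 4: (da XOR 01) XOR 6f = db XOR 6f = b4

93cb1600b4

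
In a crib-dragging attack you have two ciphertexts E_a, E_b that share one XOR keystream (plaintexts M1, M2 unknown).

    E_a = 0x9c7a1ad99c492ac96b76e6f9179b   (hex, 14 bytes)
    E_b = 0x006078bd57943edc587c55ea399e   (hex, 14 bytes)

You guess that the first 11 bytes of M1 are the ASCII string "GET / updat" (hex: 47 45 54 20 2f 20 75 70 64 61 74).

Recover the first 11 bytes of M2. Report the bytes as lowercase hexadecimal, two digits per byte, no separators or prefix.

db5f3644e4fd6165576bc7

First, E_a ⊕ E_b = (M1 ⊕ K) ⊕ (M2 ⊕ K) = M1 ⊕ M2, so the key drops out. Then M2 = (M1 ⊕ M2) ⊕ M1 over the first 11 bytes.
byte 0: (9c XOR 00) XOR 47 = 9c XOR 47 = db
byte 1: (7a XOR 60) XOR 45 = 1a XOR 45 = 5f
byte 2: (1a XOR 78) XOR 54 = 62 XOR 54 = 36
byte 3: (d9 XOR bd) XOR 20 = 64 XOR 20 = 44
byte 4: (9c XOR 57) XOR 2f = cb XOR 2f = e4
byte 5: (49 XOR 94) XOR 20 = dd XOR 20 = fd
byte 6: (2a XOR 3e) XOR 75 = 14 XOR 75 = 61
byte 7: (c9 XOR dc) XOR 70 = 15 XOR 70 = 65
byte 8: (6b XOR 58) XOR 64 = 33 XOR 64 = 57
byte 9: (76 XOR 7c) XOR 61 = 0a XOR 61 = 6b
byte 10: (e6 XOR 55) XOR 74 = b3 XOR 74 = c7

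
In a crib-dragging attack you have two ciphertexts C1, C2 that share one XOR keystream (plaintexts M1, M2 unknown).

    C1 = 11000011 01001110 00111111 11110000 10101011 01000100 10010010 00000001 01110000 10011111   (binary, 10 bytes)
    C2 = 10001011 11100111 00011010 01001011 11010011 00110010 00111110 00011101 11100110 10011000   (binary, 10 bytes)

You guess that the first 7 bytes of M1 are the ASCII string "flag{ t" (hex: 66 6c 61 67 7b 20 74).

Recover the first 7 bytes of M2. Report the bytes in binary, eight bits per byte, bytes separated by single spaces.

00101110 11000101 01000100 11011100 00000011 01010110 11011000

First, C1 ⊕ C2 = (M1 ⊕ K) ⊕ (M2 ⊕ K) = M1 ⊕ M2, so the key drops out. Then M2 = (M1 ⊕ M2) ⊕ M1 over the first 7 bytes.
byte 0: (c3 XOR 8b) XOR 66 = 48 XOR 66 = 2e
byte 1: (4e XOR e7) XOR 6c = a9 XOR 6c = c5
byte 2: (3f XOR 1a) XOR 61 = 25 XOR 61 = 44
byte 3: (f0 XOR 4b) XOR 67 = bb XOR 67 = dc
byte 4: (ab XOR d3) XOR 7b = 78 XOR 7b = 03
byte 5: (44 XOR 32) XOR 20 = 76 XOR 20 = 56
byte 6: (92 XOR 3e) XOR 74 = ac XOR 74 = d8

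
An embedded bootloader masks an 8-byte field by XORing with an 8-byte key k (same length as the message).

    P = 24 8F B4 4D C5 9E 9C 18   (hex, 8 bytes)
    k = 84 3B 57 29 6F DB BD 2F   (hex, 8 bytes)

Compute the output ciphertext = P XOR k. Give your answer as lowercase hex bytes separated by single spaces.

a0 b4 e3 64 aa 45 21 37

00100100 ⊕ 10000100 = 10100000
10001111 ⊕ 00111011 = 10110100
10110100 ⊕ 01010111 = 11100011
01001101 ⊕ 00101001 = 01100100
11000101 ⊕ 01101111 = 10101010
10011110 ⊕ 11011011 = 01000101
10011100 ⊕ 10111101 = 00100001
00011000 ⊕ 00101111 = 00110111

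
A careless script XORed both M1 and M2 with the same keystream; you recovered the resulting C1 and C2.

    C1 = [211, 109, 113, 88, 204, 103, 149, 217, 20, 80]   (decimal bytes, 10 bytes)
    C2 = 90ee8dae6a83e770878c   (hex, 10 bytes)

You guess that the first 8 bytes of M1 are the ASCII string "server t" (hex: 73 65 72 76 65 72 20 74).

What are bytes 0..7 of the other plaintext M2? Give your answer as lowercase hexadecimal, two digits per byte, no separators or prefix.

30e68e80c39652dd

First, C1 ⊕ C2 = (M1 ⊕ K) ⊕ (M2 ⊕ K) = M1 ⊕ M2, so the key drops out. Then M2 = (M1 ⊕ M2) ⊕ M1 over the first 8 bytes.
byte 0: (d3 XOR 90) XOR 73 = 43 XOR 73 = 30
byte 1: (6d XOR ee) XOR 65 = 83 XOR 65 = e6
byte 2: (71 XOR 8d) XOR 72 = fc XOR 72 = 8e
byte 3: (58 XOR ae) XOR 76 = f6 XOR 76 = 80
byte 4: (cc XOR 6a) XOR 65 = a6 XOR 65 = c3
byte 5: (67 XOR 83) XOR 72 = e4 XOR 72 = 96
byte 6: (95 XOR e7) XOR 20 = 72 XOR 20 = 52
byte 7: (d9 XOR 70) XOR 74 = a9 XOR 74 = dd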